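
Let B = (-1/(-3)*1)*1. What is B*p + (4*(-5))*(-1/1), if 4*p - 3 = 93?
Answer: 28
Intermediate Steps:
p = 24 (p = ¾ + (¼)*93 = ¾ + 93/4 = 24)
B = ⅓ (B = (-1*(-⅓)*1)*1 = ((⅓)*1)*1 = (⅓)*1 = ⅓ ≈ 0.33333)
B*p + (4*(-5))*(-1/1) = (⅓)*24 + (4*(-5))*(-1/1) = 8 - (-20) = 8 - 20*(-1) = 8 + 20 = 28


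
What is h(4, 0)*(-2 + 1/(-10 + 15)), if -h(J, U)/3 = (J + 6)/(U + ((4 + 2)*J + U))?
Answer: 9/4 ≈ 2.2500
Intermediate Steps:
h(J, U) = -3*(6 + J)/(2*U + 6*J) (h(J, U) = -3*(J + 6)/(U + ((4 + 2)*J + U)) = -3*(6 + J)/(U + (6*J + U)) = -3*(6 + J)/(U + (U + 6*J)) = -3*(6 + J)/(2*U + 6*J))
h(4, 0)*(-2 + 1/(-10 + 15)) = (3*(-6 - 1*4)/(2*(0 + 3*4)))*(-2 + 1/(-10 + 15)) = (3*(-6 - 4)/(2*(0 + 12)))*(-2 + 1/5) = ((3/2)*(-10)/12)*(-2 + ⅕) = ((3/2)*(1/12)*(-10))*(-9/5) = -5/4*(-9/5) = 9/4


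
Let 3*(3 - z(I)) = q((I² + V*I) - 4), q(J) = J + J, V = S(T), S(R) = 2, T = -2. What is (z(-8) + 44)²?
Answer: 2809/9 ≈ 312.11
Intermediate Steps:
V = 2
q(J) = 2*J
z(I) = 17/3 - 4*I/3 - 2*I²/3 (z(I) = 3 - 2*((I² + 2*I) - 4)/3 = 3 - 2*(-4 + I² + 2*I)/3 = 3 - (-8 + 2*I² + 4*I)/3 = 3 + (8/3 - 4*I/3 - 2*I²/3) = 17/3 - 4*I/3 - 2*I²/3)
(z(-8) + 44)² = ((17/3 - 4/3*(-8) - ⅔*(-8)²) + 44)² = ((17/3 + 32/3 - ⅔*64) + 44)² = ((17/3 + 32/3 - 128/3) + 44)² = (-79/3 + 44)² = (53/3)² = 2809/9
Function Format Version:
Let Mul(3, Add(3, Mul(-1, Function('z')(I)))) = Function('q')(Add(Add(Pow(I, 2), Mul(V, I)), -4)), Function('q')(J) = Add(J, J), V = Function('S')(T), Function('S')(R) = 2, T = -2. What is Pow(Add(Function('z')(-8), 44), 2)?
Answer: Rational(2809, 9) ≈ 312.11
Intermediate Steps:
V = 2
Function('q')(J) = Mul(2, J)
Function('z')(I) = Add(Rational(17, 3), Mul(Rational(-4, 3), I), Mul(Rational(-2, 3), Pow(I, 2))) (Function('z')(I) = Add(3, Mul(Rational(-1, 3), Mul(2, Add(Add(Pow(I, 2), Mul(2, I)), -4)))) = Add(3, Mul(Rational(-1, 3), Mul(2, Add(-4, Pow(I, 2), Mul(2, I))))) = Add(3, Mul(Rational(-1, 3), Add(-8, Mul(2, Pow(I, 2)), Mul(4, I)))) = Add(3, Add(Rational(8, 3), Mul(Rational(-4, 3), I), Mul(Rational(-2, 3), Pow(I, 2)))) = Add(Rational(17, 3), Mul(Rational(-4, 3), I), Mul(Rational(-2, 3), Pow(I, 2))))
Pow(Add(Function('z')(-8), 44), 2) = Pow(Add(Add(Rational(17, 3), Mul(Rational(-4, 3), -8), Mul(Rational(-2, 3), Pow(-8, 2))), 44), 2) = Pow(Add(Add(Rational(17, 3), Rational(32, 3), Mul(Rational(-2, 3), 64)), 44), 2) = Pow(Add(Add(Rational(17, 3), Rational(32, 3), Rational(-128, 3)), 44), 2) = Pow(Add(Rational(-79, 3), 44), 2) = Pow(Rational(53, 3), 2) = Rational(2809, 9)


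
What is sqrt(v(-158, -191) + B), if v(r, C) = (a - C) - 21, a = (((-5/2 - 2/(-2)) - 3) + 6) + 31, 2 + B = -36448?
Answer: 9*I*sqrt(1790)/2 ≈ 190.39*I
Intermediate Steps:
B = -36450 (B = -2 - 36448 = -36450)
a = 65/2 (a = (((-5*1/2 - 2*(-1/2)) - 3) + 6) + 31 = (((-5/2 + 1) - 3) + 6) + 31 = ((-3/2 - 3) + 6) + 31 = (-9/2 + 6) + 31 = 3/2 + 31 = 65/2 ≈ 32.500)
v(r, C) = 23/2 - C (v(r, C) = (65/2 - C) - 21 = 23/2 - C)
sqrt(v(-158, -191) + B) = sqrt((23/2 - 1*(-191)) - 36450) = sqrt((23/2 + 191) - 36450) = sqrt(405/2 - 36450) = sqrt(-72495/2) = 9*I*sqrt(1790)/2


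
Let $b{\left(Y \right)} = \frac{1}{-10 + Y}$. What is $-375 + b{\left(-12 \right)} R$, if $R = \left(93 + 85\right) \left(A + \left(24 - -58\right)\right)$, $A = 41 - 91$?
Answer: $- \frac{6973}{11} \approx -633.91$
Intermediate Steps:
$A = -50$ ($A = 41 - 91 = -50$)
$R = 5696$ ($R = \left(93 + 85\right) \left(-50 + \left(24 - -58\right)\right) = 178 \left(-50 + \left(24 + 58\right)\right) = 178 \left(-50 + 82\right) = 178 \cdot 32 = 5696$)
$-375 + b{\left(-12 \right)} R = -375 + \frac{1}{-10 - 12} \cdot 5696 = -375 + \frac{1}{-22} \cdot 5696 = -375 - \frac{2848}{11} = - \frac{6973}{11}$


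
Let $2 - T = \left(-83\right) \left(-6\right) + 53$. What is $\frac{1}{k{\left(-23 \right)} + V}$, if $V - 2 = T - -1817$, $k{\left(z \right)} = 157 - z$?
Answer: $\frac{1}{1450} \approx 0.00068966$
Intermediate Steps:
$T = -549$ ($T = 2 - \left(\left(-83\right) \left(-6\right) + 53\right) = 2 - \left(498 + 53\right) = 2 - 551 = -549$)
$V = 1270$ ($V = 2 - -1268 = 2 + \left(-549 + 1817\right) = 2 + 1268 = 1270$)
$\frac{1}{k{\left(-23 \right)} + V} = \frac{1}{\left(157 - -23\right) + 1270} = \frac{1}{\left(157 + 23\right) + 1270} = \frac{1}{180 + 1270} = \frac{1}{1450}$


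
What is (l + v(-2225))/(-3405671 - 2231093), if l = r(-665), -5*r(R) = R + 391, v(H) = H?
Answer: 10851/28183820 ≈ 0.00038501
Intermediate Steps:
r(R) = -391/5 - R/5 (r(R) = -(R + 391)/5 = -(391 + R)/5 = -391/5 - R/5)
l = 274/5 (l = -391/5 - ⅕*(-665) = -391/5 + 133 = 274/5 ≈ 54.800)
(l + v(-2225))/(-3405671 - 2231093) = (274/5 - 2225)/(-3405671 - 2231093) = -10851/5/(-5636764) = -10851/5*(-1/5636764) = 10851/28183820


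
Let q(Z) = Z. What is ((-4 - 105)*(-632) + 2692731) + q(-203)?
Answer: 2761416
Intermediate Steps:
((-4 - 105)*(-632) + 2692731) + q(-203) = ((-4 - 105)*(-632) + 2692731) - 203 = (-109*(-632) + 2692731) - 203 = (68888 + 2692731) - 203 = 2761619 - 203 = 2761416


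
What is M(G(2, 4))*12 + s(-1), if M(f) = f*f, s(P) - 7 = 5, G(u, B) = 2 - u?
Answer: 12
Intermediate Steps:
s(P) = 12 (s(P) = 7 + 5 = 12)
M(f) = f**2
M(G(2, 4))*12 + s(-1) = (2 - 1*2)**2*12 + 12 = (2 - 2)**2*12 + 12 = 0**2*12 + 12 = 0*12 + 12 = 0 + 12 = 12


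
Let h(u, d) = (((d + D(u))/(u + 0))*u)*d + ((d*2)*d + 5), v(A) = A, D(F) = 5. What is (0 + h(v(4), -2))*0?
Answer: 0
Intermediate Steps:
h(u, d) = 5 + 2*d² + d*(5 + d) (h(u, d) = (((d + 5)/(u + 0))*u)*d + ((d*2)*d + 5) = (((5 + d)/u)*u)*d + ((2*d)*d + 5) = (((5 + d)/u)*u)*d + (2*d² + 5) = (5 + d)*d + (5 + 2*d²) = d*(5 + d) + (5 + 2*d²) = 5 + 2*d² + d*(5 + d))
(0 + h(v(4), -2))*0 = (0 + (5 + 3*(-2)² + 5*(-2)))*0 = (0 + (5 + 3*4 - 10))*0 = (0 + (5 + 12 - 10))*0 = (0 + 7)*0 = 7*0 = 0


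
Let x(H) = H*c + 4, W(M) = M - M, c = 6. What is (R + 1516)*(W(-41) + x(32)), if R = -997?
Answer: 101724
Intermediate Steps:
W(M) = 0
x(H) = 4 + 6*H (x(H) = H*6 + 4 = 6*H + 4 = 4 + 6*H)
(R + 1516)*(W(-41) + x(32)) = (-997 + 1516)*(0 + (4 + 6*32)) = 519*(0 + (4 + 192)) = 519*(0 + 196) = 519*196 = 101724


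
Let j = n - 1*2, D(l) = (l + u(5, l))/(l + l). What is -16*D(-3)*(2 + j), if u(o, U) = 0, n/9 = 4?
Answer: -288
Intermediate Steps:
n = 36 (n = 9*4 = 36)
D(l) = ½ (D(l) = (l + 0)/(l + l) = l/((2*l)) = l*(1/(2*l)) = ½)
j = 34 (j = 36 - 1*2 = 36 - 2 = 34)
-16*D(-3)*(2 + j) = -8*(2 + 34) = -8*36 = -16*18 = -288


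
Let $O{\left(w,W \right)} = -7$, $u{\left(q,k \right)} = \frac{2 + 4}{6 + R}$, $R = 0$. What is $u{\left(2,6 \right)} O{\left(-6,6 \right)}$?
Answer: $-7$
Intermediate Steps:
$u{\left(q,k \right)} = 1$ ($u{\left(q,k \right)} = \frac{2 + 4}{6 + 0} = \frac{6}{6} = 6 \cdot \frac{1}{6} = 1$)
$u{\left(2,6 \right)} O{\left(-6,6 \right)} = 1 \left(-7\right) = -7$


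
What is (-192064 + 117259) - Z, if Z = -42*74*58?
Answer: 105459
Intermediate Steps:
Z = -180264 (Z = -3108*58 = -180264)
(-192064 + 117259) - Z = (-192064 + 117259) - 1*(-180264) = -74805 + 180264 = 105459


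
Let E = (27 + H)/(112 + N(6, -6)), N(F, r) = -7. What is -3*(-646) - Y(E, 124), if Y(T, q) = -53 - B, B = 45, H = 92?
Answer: 2036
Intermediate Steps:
E = 17/15 (E = (27 + 92)/(112 - 7) = 119/105 = 119*(1/105) = 17/15 ≈ 1.1333)
Y(T, q) = -98 (Y(T, q) = -53 - 1*45 = -53 - 45 = -98)
-3*(-646) - Y(E, 124) = -3*(-646) - 1*(-98) = 1938 + 98 = 2036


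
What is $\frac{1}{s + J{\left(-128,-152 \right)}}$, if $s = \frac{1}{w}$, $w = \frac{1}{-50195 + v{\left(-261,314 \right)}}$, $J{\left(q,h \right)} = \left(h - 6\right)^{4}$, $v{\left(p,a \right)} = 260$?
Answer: $\frac{1}{623151361} \approx 1.6047 \cdot 10^{-9}$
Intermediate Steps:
$J{\left(q,h \right)} = \left(-6 + h\right)^{4}$ ($J{\left(q,h \right)} = \left(h - 6\right)^{4} = \left(-6 + h\right)^{4}$)
$w = - \frac{1}{49935}$ ($w = \frac{1}{-50195 + 260} = \frac{1}{-49935} = - \frac{1}{49935} \approx -2.0026 \cdot 10^{-5}$)
$s = -49935$ ($s = \frac{1}{- \frac{1}{49935}} = -49935$)
$\frac{1}{s + J{\left(-128,-152 \right)}} = \frac{1}{-49935 + \left(-6 - 152\right)^{4}} = \frac{1}{-49935 + \left(-158\right)^{4}} = \frac{1}{-49935 + 623201296} = \frac{1}{623151361}$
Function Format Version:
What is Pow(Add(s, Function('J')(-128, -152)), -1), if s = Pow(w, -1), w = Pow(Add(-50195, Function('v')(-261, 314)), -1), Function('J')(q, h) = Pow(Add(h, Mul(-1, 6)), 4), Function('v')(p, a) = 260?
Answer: Rational(1, 623151361) ≈ 1.6047e-9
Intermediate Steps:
Function('J')(q, h) = Pow(Add(-6, h), 4) (Function('J')(q, h) = Pow(Add(h, -6), 4) = Pow(Add(-6, h), 4))
w = Rational(-1, 49935) (w = Pow(Add(-50195, 260), -1) = Pow(-49935, -1) = Rational(-1, 49935) ≈ -2.0026e-5)
s = -49935 (s = Pow(Rational(-1, 49935), -1) = -49935)
Pow(Add(s, Function('J')(-128, -152)), -1) = Pow(Add(-49935, Pow(Add(-6, -152), 4)), -1) = Pow(Add(-49935, Pow(-158, 4)), -1) = Pow(Add(-49935, 623201296), -1) = Pow(623151361, -1) = Rational(1, 623151361)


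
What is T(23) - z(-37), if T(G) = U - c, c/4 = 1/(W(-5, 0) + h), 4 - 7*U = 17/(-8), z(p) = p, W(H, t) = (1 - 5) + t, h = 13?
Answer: 2695/72 ≈ 37.431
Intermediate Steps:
W(H, t) = -4 + t
U = 7/8 (U = 4/7 - 17/(7*(-8)) = 4/7 - 17*(-1)/(7*8) = 4/7 - ⅐*(-17/8) = 4/7 + 17/56 = 7/8 ≈ 0.87500)
c = 4/9 (c = 4/((-4 + 0) + 13) = 4/(-4 + 13) = 4/9 ≈ 0.44444)
T(G) = 31/72 (T(G) = 7/8 - 1*4/9 = 7/8 - 4/9 = 31/72)
T(23) - z(-37) = 31/72 - 1*(-37) = 31/72 + 37 = 2695/72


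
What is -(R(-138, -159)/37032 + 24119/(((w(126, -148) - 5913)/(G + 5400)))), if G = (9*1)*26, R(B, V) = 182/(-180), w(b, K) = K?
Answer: 452893218696031/20200585680 ≈ 22420.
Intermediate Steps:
R(B, V) = -91/90 (R(B, V) = 182*(-1/180) = -91/90)
G = 234 (G = 9*26 = 234)
-(R(-138, -159)/37032 + 24119/(((w(126, -148) - 5913)/(G + 5400)))) = -(-91/90/37032 + 24119/(((-148 - 5913)/(234 + 5400)))) = -(-91/90*1/37032 + 24119/((-6061/5634))) = -(-91/3332880 + 24119/((-6061*1/5634))) = -(-91/3332880 + 24119/(-6061/5634)) = -(-91/3332880 + 24119*(-5634/6061)) = -(-91/3332880 - 135886446/6061) = -1*(-452893218696031/20200585680) = 452893218696031/20200585680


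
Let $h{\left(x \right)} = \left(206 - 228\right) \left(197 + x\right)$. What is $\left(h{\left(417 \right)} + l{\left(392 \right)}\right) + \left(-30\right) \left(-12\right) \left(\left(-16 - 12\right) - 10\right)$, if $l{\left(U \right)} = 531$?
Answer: $-26657$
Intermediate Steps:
$h{\left(x \right)} = -4334 - 22 x$ ($h{\left(x \right)} = - 22 \left(197 + x\right) = -4334 - 22 x$)
$\left(h{\left(417 \right)} + l{\left(392 \right)}\right) + \left(-30\right) \left(-12\right) \left(\left(-16 - 12\right) - 10\right) = \left(\left(-4334 - 9174\right) + 531\right) + \left(-30\right) \left(-12\right) \left(\left(-16 - 12\right) - 10\right) = \left(\left(-4334 - 9174\right) + 531\right) + 360 \left(-28 - 10\right) = \left(-13508 + 531\right) + 360 \left(-38\right) = -12977 - 13680 = -26657$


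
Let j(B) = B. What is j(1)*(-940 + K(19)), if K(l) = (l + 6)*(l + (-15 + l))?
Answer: -365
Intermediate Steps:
K(l) = (-15 + 2*l)*(6 + l) (K(l) = (6 + l)*(-15 + 2*l) = (-15 + 2*l)*(6 + l))
j(1)*(-940 + K(19)) = 1*(-940 + (-90 - 3*19 + 2*19²)) = 1*(-940 + (-90 - 57 + 2*361)) = 1*(-940 + (-90 - 57 + 722)) = 1*(-940 + 575) = 1*(-365) = -365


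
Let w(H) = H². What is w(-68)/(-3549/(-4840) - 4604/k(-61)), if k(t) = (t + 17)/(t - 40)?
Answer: -22380160/51146891 ≈ -0.43757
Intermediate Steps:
k(t) = (17 + t)/(-40 + t)
w(-68)/(-3549/(-4840) - 4604/k(-61)) = (-68)²/(-3549/(-4840) - 4604*(-40 - 61)/(17 - 61)) = 4624/(-3549*(-1/4840) - 4604/(-44/(-101))) = 4624/(3549/4840 - 4604/((-1/101*(-44)))) = 4624/(3549/4840 - 4604/44/101) = 4624/(3549/4840 - 4604*101/44) = 4624/(3549/4840 - 116251/11) = 4624/(-51146891/4840) = 4624*(-4840/51146891) = -22380160/51146891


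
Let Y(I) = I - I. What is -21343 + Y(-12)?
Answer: -21343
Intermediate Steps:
Y(I) = 0
-21343 + Y(-12) = -21343 + 0 = -21343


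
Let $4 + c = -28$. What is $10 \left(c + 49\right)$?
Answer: $170$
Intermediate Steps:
$c = -32$ ($c = -4 - 28 = -32$)
$10 \left(c + 49\right) = 10 \left(-32 + 49\right) = 10 \cdot 17 = 170$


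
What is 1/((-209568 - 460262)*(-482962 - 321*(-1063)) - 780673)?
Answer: 1/94940253697 ≈ 1.0533e-11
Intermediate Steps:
1/((-209568 - 460262)*(-482962 - 321*(-1063)) - 780673) = 1/(-669830*(-482962 + 341223) - 780673) = 1/(-669830*(-141739) - 780673) = 1/(94941034370 - 780673) = 1/94940253697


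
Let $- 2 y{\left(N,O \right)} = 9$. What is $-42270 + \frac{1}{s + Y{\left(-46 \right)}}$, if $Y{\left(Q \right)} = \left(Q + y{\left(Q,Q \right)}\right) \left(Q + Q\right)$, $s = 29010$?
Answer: $- \frac{1422639119}{33656} \approx -42270.0$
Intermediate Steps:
$y{\left(N,O \right)} = - \frac{9}{2}$ ($y{\left(N,O \right)} = \left(- \frac{1}{2}\right) 9 = - \frac{9}{2}$)
$Y{\left(Q \right)} = 2 Q \left(- \frac{9}{2} + Q\right)$ ($Y{\left(Q \right)} = \left(Q - \frac{9}{2}\right) \left(Q + Q\right) = \left(- \frac{9}{2} + Q\right) 2 Q = 2 Q \left(- \frac{9}{2} + Q\right)$)
$-42270 + \frac{1}{s + Y{\left(-46 \right)}} = -42270 + \frac{1}{29010 - 46 \left(-9 + 2 \left(-46\right)\right)} = -42270 + \frac{1}{29010 - 46 \left(-9 - 92\right)} = -42270 + \frac{1}{29010 - -4646} = -42270 + \frac{1}{29010 + 4646} = -42270 + \frac{1}{33656} = - \frac{1422639119}{33656}$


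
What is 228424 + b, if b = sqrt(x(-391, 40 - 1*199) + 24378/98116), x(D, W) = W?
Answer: 228424 + 3*I*sqrt(42451702546)/49058 ≈ 2.2842e+5 + 12.6*I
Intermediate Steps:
b = 3*I*sqrt(42451702546)/49058 (b = sqrt((40 - 1*199) + 24378/98116) = sqrt((40 - 199) + 24378*(1/98116)) = sqrt(-159 + 12189/49058) = sqrt(-7788033/49058) = 3*I*sqrt(42451702546)/49058 ≈ 12.6*I)
228424 + b = 228424 + 3*I*sqrt(42451702546)/49058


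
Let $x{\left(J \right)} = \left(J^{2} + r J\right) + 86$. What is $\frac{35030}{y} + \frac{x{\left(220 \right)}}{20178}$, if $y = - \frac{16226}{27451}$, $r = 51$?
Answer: $- \frac{28366035276}{478667} \approx -59261.0$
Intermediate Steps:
$x{\left(J \right)} = 86 + J^{2} + 51 J$ ($x{\left(J \right)} = \left(J^{2} + 51 J\right) + 86 = 86 + J^{2} + 51 J$)
$y = - \frac{16226}{27451}$ ($y = \left(-16226\right) \frac{1}{27451} = - \frac{16226}{27451} \approx -0.59109$)
$\frac{35030}{y} + \frac{x{\left(220 \right)}}{20178} = \frac{35030}{- \frac{16226}{27451}} + \frac{86 + 220^{2} + 51 \cdot 220}{20178} = 35030 \left(- \frac{27451}{16226}\right) + \left(86 + 48400 + 11220\right) \frac{1}{20178} = - \frac{480804265}{8113} + 59706 \cdot \frac{1}{20178} = - \frac{480804265}{8113} + \frac{3317}{1121} = - \frac{28366035276}{478667}$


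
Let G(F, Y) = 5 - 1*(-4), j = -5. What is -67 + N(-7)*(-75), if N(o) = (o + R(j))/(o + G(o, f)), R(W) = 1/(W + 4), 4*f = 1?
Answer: 233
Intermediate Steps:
f = ¼ (f = (¼)*1 = ¼ ≈ 0.25000)
R(W) = 1/(4 + W)
G(F, Y) = 9 (G(F, Y) = 5 + 4 = 9)
N(o) = (-1 + o)/(9 + o) (N(o) = (o + 1/(4 - 5))/(o + 9) = (o + 1/(-1))/(9 + o) = (o - 1)/(9 + o) = (-1 + o)/(9 + o))
-67 + N(-7)*(-75) = -67 + ((-1 - 7)/(9 - 7))*(-75) = -67 + (-8/2)*(-75) = -67 + ((½)*(-8))*(-75) = -67 - 4*(-75) = -67 + 300 = 233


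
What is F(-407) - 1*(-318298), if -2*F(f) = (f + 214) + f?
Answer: 318598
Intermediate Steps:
F(f) = -107 - f (F(f) = -((f + 214) + f)/2 = -((214 + f) + f)/2 = -(214 + 2*f)/2 = -107 - f)
F(-407) - 1*(-318298) = (-107 - 1*(-407)) - 1*(-318298) = (-107 + 407) + 318298 = 300 + 318298 = 318598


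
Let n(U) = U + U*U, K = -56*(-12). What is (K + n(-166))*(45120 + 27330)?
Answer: 2033091900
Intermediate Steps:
K = 672
n(U) = U + U²
(K + n(-166))*(45120 + 27330) = (672 - 166*(1 - 166))*(45120 + 27330) = (672 - 166*(-165))*72450 = (672 + 27390)*72450 = 28062*72450 = 2033091900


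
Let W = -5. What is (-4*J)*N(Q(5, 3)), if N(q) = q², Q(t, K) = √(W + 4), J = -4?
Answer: -16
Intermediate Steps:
Q(t, K) = I (Q(t, K) = √(-5 + 4) = √(-1) = I)
(-4*J)*N(Q(5, 3)) = (-4*(-4))*I² = 16*(-1) = -16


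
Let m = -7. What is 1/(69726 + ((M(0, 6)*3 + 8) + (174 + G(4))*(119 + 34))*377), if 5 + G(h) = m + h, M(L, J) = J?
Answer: 1/9654574 ≈ 1.0358e-7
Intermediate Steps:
G(h) = -12 + h (G(h) = -5 + (-7 + h) = -12 + h)
1/(69726 + ((M(0, 6)*3 + 8) + (174 + G(4))*(119 + 34))*377) = 1/(69726 + ((6*3 + 8) + (174 + (-12 + 4))*(119 + 34))*377) = 1/(69726 + ((18 + 8) + (174 - 8)*153)*377) = 1/(69726 + (26 + 166*153)*377) = 1/(69726 + (26 + 25398)*377) = 1/(69726 + 25424*377) = 1/(69726 + 9584848) = 1/9654574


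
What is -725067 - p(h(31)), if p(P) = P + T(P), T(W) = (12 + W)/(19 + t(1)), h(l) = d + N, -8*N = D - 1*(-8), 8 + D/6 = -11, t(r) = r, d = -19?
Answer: -11600985/16 ≈ -7.2506e+5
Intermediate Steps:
D = -114 (D = -48 + 6*(-11) = -48 - 66 = -114)
N = 53/4 (N = -(-114 - 1*(-8))/8 = -(-114 + 8)/8 = -⅛*(-106) = 53/4 ≈ 13.250)
h(l) = -23/4 (h(l) = -19 + 53/4 = -23/4)
T(W) = ⅗ + W/20 (T(W) = (12 + W)/(19 + 1) = (12 + W)/20 = (12 + W)*(1/20) = ⅗ + W/20)
p(P) = ⅗ + 21*P/20 (p(P) = P + (⅗ + P/20) = ⅗ + 21*P/20)
-725067 - p(h(31)) = -725067 - (⅗ + (21/20)*(-23/4)) = -725067 - (⅗ - 483/80) = -725067 - 1*(-87/16) = -725067 + 87/16 = -11600985/16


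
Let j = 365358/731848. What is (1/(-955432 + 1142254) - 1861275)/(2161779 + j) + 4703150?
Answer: 347527407564705345877612/73892491454781225 ≈ 4.7032e+6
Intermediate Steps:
j = 182679/365924 (j = 365358*(1/731848) = 182679/365924 ≈ 0.49923)
(1/(-955432 + 1142254) - 1861275)/(2161779 + j) + 4703150 = (1/(-955432 + 1142254) - 1861275)/(2161779 + 182679/365924) + 4703150 = (1/186822 - 1861275)/(791047001475/365924) + 4703150 = (1/186822 - 1861275)*(365924/791047001475) + 4703150 = -347727118049/186822*365924/791047001475 + 4703150 = -63620848972481138/73892491454781225 + 4703150 = 347527407564705345877612/73892491454781225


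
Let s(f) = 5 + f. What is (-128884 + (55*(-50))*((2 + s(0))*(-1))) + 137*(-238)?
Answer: -142240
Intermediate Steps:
(-128884 + (55*(-50))*((2 + s(0))*(-1))) + 137*(-238) = (-128884 + (55*(-50))*((2 + (5 + 0))*(-1))) + 137*(-238) = (-128884 - 2750*(2 + 5)*(-1)) - 32606 = (-128884 - 19250*(-1)) - 32606 = (-128884 - 2750*(-7)) - 32606 = (-128884 + 19250) - 32606 = -109634 - 32606 = -142240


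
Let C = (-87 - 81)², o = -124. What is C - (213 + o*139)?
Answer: 45247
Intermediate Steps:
C = 28224 (C = (-168)² = 28224)
C - (213 + o*139) = 28224 - (213 - 124*139) = 28224 - (213 - 17236) = 28224 - 1*(-17023) = 28224 + 17023 = 45247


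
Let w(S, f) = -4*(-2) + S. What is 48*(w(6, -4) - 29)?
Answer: -720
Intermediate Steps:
w(S, f) = 8 + S
48*(w(6, -4) - 29) = 48*((8 + 6) - 29) = 48*(14 - 29) = 48*(-15) = -720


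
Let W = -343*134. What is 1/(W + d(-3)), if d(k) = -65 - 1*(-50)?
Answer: -1/45977 ≈ -2.1750e-5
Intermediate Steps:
d(k) = -15 (d(k) = -65 + 50 = -15)
W = -45962
1/(W + d(-3)) = 1/(-45962 - 15) = 1/(-45977) = -1/45977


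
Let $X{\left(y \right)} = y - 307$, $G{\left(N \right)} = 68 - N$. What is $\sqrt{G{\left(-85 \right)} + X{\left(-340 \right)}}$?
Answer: $i \sqrt{494} \approx 22.226 i$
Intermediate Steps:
$X{\left(y \right)} = -307 + y$
$\sqrt{G{\left(-85 \right)} + X{\left(-340 \right)}} = \sqrt{\left(68 - -85\right) - 647} = \sqrt{\left(68 + 85\right) - 647} = \sqrt{153 - 647} = \sqrt{-494} = i \sqrt{494}$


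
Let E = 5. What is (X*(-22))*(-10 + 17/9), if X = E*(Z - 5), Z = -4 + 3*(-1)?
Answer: -32120/3 ≈ -10707.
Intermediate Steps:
Z = -7 (Z = -4 - 3 = -7)
X = -60 (X = 5*(-7 - 5) = 5*(-12) = -60)
(X*(-22))*(-10 + 17/9) = (-60*(-22))*(-10 + 17/9) = 1320*(-10 + 17*(⅑)) = 1320*(-10 + 17/9) = 1320*(-73/9) = -32120/3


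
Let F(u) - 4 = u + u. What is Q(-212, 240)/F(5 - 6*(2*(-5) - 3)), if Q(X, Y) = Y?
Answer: 24/17 ≈ 1.4118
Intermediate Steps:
F(u) = 4 + 2*u (F(u) = 4 + (u + u) = 4 + 2*u)
Q(-212, 240)/F(5 - 6*(2*(-5) - 3)) = 240/(4 + 2*(5 - 6*(2*(-5) - 3))) = 240/(4 + 2*(5 - 6*(-10 - 3))) = 240/(4 + 2*(5 - 6*(-13))) = 240/(4 + 2*(5 + 78)) = 240/(4 + 2*83) = 240/(4 + 166) = 240/170 = 240*(1/170) = 24/17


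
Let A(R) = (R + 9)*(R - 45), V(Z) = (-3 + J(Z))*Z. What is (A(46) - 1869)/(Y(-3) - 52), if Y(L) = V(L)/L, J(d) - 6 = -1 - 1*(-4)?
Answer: 907/23 ≈ 39.435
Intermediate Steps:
J(d) = 9 (J(d) = 6 + (-1 - 1*(-4)) = 6 + (-1 + 4) = 6 + 3 = 9)
V(Z) = 6*Z (V(Z) = (-3 + 9)*Z = 6*Z)
A(R) = (-45 + R)*(9 + R) (A(R) = (9 + R)*(-45 + R) = (-45 + R)*(9 + R))
Y(L) = 6 (Y(L) = (6*L)/L = 6)
(A(46) - 1869)/(Y(-3) - 52) = ((-405 + 46**2 - 36*46) - 1869)/(6 - 52) = ((-405 + 2116 - 1656) - 1869)/(-46) = (55 - 1869)*(-1/46) = -1814*(-1/46) = 907/23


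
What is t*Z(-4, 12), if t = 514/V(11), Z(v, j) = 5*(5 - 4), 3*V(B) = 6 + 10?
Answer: 3855/8 ≈ 481.88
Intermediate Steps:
V(B) = 16/3 (V(B) = (6 + 10)/3 = (⅓)*16 = 16/3)
Z(v, j) = 5 (Z(v, j) = 5*1 = 5)
t = 771/8 (t = 514/(16/3) = 514*(3/16) = 771/8 ≈ 96.375)
t*Z(-4, 12) = (771/8)*5 = 3855/8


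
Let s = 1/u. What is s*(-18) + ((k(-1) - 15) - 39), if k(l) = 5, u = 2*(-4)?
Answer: -187/4 ≈ -46.750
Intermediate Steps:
u = -8
s = -⅛ (s = 1/(-8) = -⅛ ≈ -0.12500)
s*(-18) + ((k(-1) - 15) - 39) = -⅛*(-18) + ((5 - 15) - 39) = 9/4 + (-10 - 39) = 9/4 - 49 = -187/4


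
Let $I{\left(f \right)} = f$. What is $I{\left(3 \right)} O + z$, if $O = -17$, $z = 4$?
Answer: $-47$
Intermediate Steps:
$I{\left(3 \right)} O + z = 3 \left(-17\right) + 4 = -51 + 4 = -47$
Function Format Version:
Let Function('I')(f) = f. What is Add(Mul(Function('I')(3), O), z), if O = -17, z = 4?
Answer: -47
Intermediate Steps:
Add(Mul(Function('I')(3), O), z) = Add(Mul(3, -17), 4) = Add(-51, 4) = -47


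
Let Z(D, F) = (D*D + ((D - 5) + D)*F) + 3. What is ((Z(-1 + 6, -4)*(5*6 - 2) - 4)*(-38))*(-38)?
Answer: 317680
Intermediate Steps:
Z(D, F) = 3 + D² + F*(-5 + 2*D) (Z(D, F) = (D² + ((-5 + D) + D)*F) + 3 = (D² + (-5 + 2*D)*F) + 3 = (D² + F*(-5 + 2*D)) + 3 = 3 + D² + F*(-5 + 2*D))
((Z(-1 + 6, -4)*(5*6 - 2) - 4)*(-38))*(-38) = (((3 + (-1 + 6)² - 5*(-4) + 2*(-1 + 6)*(-4))*(5*6 - 2) - 4)*(-38))*(-38) = (((3 + 5² + 20 + 2*5*(-4))*(30 - 2) - 4)*(-38))*(-38) = (((3 + 25 + 20 - 40)*28 - 4)*(-38))*(-38) = ((8*28 - 4)*(-38))*(-38) = ((224 - 4)*(-38))*(-38) = (220*(-38))*(-38) = -8360*(-38) = 317680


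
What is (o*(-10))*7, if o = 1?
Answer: -70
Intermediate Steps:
(o*(-10))*7 = (1*(-10))*7 = -10*7 = -70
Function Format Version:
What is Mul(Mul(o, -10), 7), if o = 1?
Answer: -70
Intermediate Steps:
Mul(Mul(o, -10), 7) = Mul(Mul(1, -10), 7) = Mul(-10, 7) = -70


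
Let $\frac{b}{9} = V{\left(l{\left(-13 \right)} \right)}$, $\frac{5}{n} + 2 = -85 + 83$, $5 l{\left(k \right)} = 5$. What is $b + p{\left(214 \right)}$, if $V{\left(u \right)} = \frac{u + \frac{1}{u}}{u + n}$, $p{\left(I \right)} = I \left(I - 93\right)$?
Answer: $25822$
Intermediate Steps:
$l{\left(k \right)} = 1$ ($l{\left(k \right)} = \frac{1}{5} \cdot 5 = 1$)
$p{\left(I \right)} = I \left(-93 + I\right)$
$n = - \frac{5}{4}$ ($n = \frac{5}{-2 + \left(-85 + 83\right)} = \frac{5}{-2 - 2} = \frac{5}{-4} = 5 \left(- \frac{1}{4}\right) = - \frac{5}{4} \approx -1.25$)
$V{\left(u \right)} = \frac{u + \frac{1}{u}}{- \frac{5}{4} + u}$ ($V{\left(u \right)} = \frac{u + \frac{1}{u}}{u - \frac{5}{4}} = \frac{u + \frac{1}{u}}{- \frac{5}{4} + u}$)
$b = -72$ ($b = 9 \frac{4 \left(1 + 1^{2}\right)}{1 \left(-5 + 4 \cdot 1\right)} = 9 \cdot 4 \cdot 1 \frac{1}{-5 + 4} \left(1 + 1\right) = 9 \cdot 4 \cdot 1 \frac{1}{-1} \cdot 2 = 9 \cdot 4 \cdot 1 \left(-1\right) 2 = 9 \left(-8\right) = -72$)
$b + p{\left(214 \right)} = -72 + 214 \left(-93 + 214\right) = -72 + 214 \cdot 121 = -72 + 25894 = 25822$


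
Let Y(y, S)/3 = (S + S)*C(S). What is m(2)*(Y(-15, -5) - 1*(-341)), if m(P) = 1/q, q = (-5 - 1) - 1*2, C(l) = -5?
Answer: -491/8 ≈ -61.375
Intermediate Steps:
Y(y, S) = -30*S (Y(y, S) = 3*((S + S)*(-5)) = 3*((2*S)*(-5)) = 3*(-10*S) = -30*S)
q = -8 (q = -6 - 2 = -8)
m(P) = -1/8 (m(P) = 1/(-8) = -1/8)
m(2)*(Y(-15, -5) - 1*(-341)) = -(-30*(-5) - 1*(-341))/8 = -(150 + 341)/8 = -1/8*491 = -491/8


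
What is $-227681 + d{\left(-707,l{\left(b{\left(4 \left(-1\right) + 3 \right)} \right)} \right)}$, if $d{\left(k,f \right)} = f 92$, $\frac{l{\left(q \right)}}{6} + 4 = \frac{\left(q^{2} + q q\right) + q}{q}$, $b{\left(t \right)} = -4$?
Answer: $-233753$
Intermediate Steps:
$l{\left(q \right)} = -24 + \frac{6 \left(q + 2 q^{2}\right)}{q}$ ($l{\left(q \right)} = -24 + 6 \frac{\left(q^{2} + q q\right) + q}{q} = -24 + 6 \frac{\left(q^{2} + q^{2}\right) + q}{q} = -24 + 6 \frac{2 q^{2} + q}{q} = -24 + 6 \frac{q + 2 q^{2}}{q} = -24 + \frac{6 \left(q + 2 q^{2}\right)}{q}$)
$d{\left(k,f \right)} = 92 f$
$-227681 + d{\left(-707,l{\left(b{\left(4 \left(-1\right) + 3 \right)} \right)} \right)} = -227681 + 92 \left(-18 + 12 \left(-4\right)\right) = -227681 + 92 \left(-18 - 48\right) = -227681 + 92 \left(-66\right) = -227681 - 6072 = -233753$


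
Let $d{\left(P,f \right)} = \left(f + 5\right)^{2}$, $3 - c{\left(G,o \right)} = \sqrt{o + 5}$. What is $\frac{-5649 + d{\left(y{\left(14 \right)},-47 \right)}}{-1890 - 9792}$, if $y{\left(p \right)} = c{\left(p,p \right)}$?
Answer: $\frac{1295}{3894} \approx 0.33256$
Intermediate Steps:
$c{\left(G,o \right)} = 3 - \sqrt{5 + o}$ ($c{\left(G,o \right)} = 3 - \sqrt{o + 5} = 3 - \sqrt{5 + o}$)
$y{\left(p \right)} = 3 - \sqrt{5 + p}$
$d{\left(P,f \right)} = \left(5 + f\right)^{2}$
$\frac{-5649 + d{\left(y{\left(14 \right)},-47 \right)}}{-1890 - 9792} = \frac{-5649 + \left(5 - 47\right)^{2}}{-1890 - 9792} = \frac{-5649 + \left(-42\right)^{2}}{-1890 - 9792} = \frac{-5649 + 1764}{-11682} = \left(-3885\right) \left(- \frac{1}{11682}\right) = \frac{1295}{3894}$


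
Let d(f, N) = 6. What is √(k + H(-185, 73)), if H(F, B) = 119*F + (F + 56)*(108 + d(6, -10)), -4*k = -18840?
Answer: I*√32011 ≈ 178.92*I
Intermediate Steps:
k = 4710 (k = -¼*(-18840) = 4710)
H(F, B) = 6384 + 233*F (H(F, B) = 119*F + (F + 56)*(108 + 6) = 119*F + (56 + F)*114 = 119*F + (6384 + 114*F) = 6384 + 233*F)
√(k + H(-185, 73)) = √(4710 + (6384 + 233*(-185))) = √(4710 + (6384 - 43105)) = √(4710 - 36721) = √(-32011) = I*√32011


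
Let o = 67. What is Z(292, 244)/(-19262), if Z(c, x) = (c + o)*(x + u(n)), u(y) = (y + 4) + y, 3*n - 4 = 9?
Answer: -138215/28893 ≈ -4.7837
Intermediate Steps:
n = 13/3 (n = 4/3 + (⅓)*9 = 4/3 + 3 = 13/3 ≈ 4.3333)
u(y) = 4 + 2*y (u(y) = (4 + y) + y = 4 + 2*y)
Z(c, x) = (67 + c)*(38/3 + x) (Z(c, x) = (c + 67)*(x + (4 + 2*(13/3))) = (67 + c)*(x + (4 + 26/3)) = (67 + c)*(x + 38/3) = (67 + c)*(38/3 + x))
Z(292, 244)/(-19262) = (2546/3 + 67*244 + (38/3)*292 + 292*244)/(-19262) = (2546/3 + 16348 + 11096/3 + 71248)*(-1/19262) = (276430/3)*(-1/19262) = -138215/28893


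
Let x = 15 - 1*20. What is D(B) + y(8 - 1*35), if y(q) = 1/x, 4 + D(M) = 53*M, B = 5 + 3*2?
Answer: 2894/5 ≈ 578.80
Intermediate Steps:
B = 11 (B = 5 + 6 = 11)
x = -5 (x = 15 - 20 = -5)
D(M) = -4 + 53*M
y(q) = -⅕ (y(q) = 1/(-5) = -⅕)
D(B) + y(8 - 1*35) = (-4 + 53*11) - ⅕ = (-4 + 583) - ⅕ = 579 - ⅕ = 2894/5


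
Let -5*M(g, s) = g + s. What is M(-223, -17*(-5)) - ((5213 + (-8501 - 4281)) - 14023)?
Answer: 108098/5 ≈ 21620.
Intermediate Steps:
M(g, s) = -g/5 - s/5 (M(g, s) = -(g + s)/5 = -g/5 - s/5)
M(-223, -17*(-5)) - ((5213 + (-8501 - 4281)) - 14023) = (-⅕*(-223) - (-17)*(-5)/5) - ((5213 + (-8501 - 4281)) - 14023) = (223/5 - ⅕*85) - ((5213 - 12782) - 14023) = (223/5 - 17) - (-7569 - 14023) = 138/5 - 1*(-21592) = 138/5 + 21592 = 108098/5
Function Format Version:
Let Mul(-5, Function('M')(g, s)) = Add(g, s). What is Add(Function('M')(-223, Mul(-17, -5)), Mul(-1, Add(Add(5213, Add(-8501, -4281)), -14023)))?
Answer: Rational(108098, 5) ≈ 21620.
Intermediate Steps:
Function('M')(g, s) = Add(Mul(Rational(-1, 5), g), Mul(Rational(-1, 5), s)) (Function('M')(g, s) = Mul(Rational(-1, 5), Add(g, s)) = Add(Mul(Rational(-1, 5), g), Mul(Rational(-1, 5), s)))
Add(Function('M')(-223, Mul(-17, -5)), Mul(-1, Add(Add(5213, Add(-8501, -4281)), -14023))) = Add(Add(Mul(Rational(-1, 5), -223), Mul(Rational(-1, 5), Mul(-17, -5))), Mul(-1, Add(Add(5213, Add(-8501, -4281)), -14023))) = Add(Add(Rational(223, 5), Mul(Rational(-1, 5), 85)), Mul(-1, Add(Add(5213, -12782), -14023))) = Add(Add(Rational(223, 5), -17), Mul(-1, Add(-7569, -14023))) = Add(Rational(138, 5), Mul(-1, -21592)) = Add(Rational(138, 5), 21592) = Rational(108098, 5)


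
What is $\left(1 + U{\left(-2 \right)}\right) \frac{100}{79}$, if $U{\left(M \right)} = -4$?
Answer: $- \frac{300}{79} \approx -3.7975$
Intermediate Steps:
$\left(1 + U{\left(-2 \right)}\right) \frac{100}{79} = \left(1 - 4\right) \frac{100}{79} = - 3 \cdot 100 \cdot \frac{1}{79} = \left(-3\right) \frac{100}{79} = - \frac{300}{79}$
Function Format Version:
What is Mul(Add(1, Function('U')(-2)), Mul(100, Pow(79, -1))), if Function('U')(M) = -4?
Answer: Rational(-300, 79) ≈ -3.7975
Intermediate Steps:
Mul(Add(1, Function('U')(-2)), Mul(100, Pow(79, -1))) = Mul(Add(1, -4), Mul(100, Pow(79, -1))) = Mul(-3, Mul(100, Rational(1, 79))) = Mul(-3, Rational(100, 79)) = Rational(-300, 79)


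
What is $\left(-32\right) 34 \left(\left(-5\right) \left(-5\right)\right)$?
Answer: $-27200$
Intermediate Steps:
$\left(-32\right) 34 \left(\left(-5\right) \left(-5\right)\right) = \left(-1088\right) 25 = -27200$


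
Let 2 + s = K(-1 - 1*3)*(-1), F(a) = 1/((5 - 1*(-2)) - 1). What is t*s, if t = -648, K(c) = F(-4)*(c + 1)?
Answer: 972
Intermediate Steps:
F(a) = ⅙ (F(a) = 1/((5 + 2) - 1) = 1/(7 - 1) = 1/6 = ⅙)
K(c) = ⅙ + c/6 (K(c) = (c + 1)/6 = (1 + c)/6 = ⅙ + c/6)
s = -3/2 (s = -2 + (⅙ + (-1 - 1*3)/6)*(-1) = -2 + (⅙ + (-1 - 3)/6)*(-1) = -2 + (⅙ + (⅙)*(-4))*(-1) = -2 + (⅙ - ⅔)*(-1) = -2 - ½*(-1) = -2 + ½ = -3/2 ≈ -1.5000)
t*s = -648*(-3/2) = 972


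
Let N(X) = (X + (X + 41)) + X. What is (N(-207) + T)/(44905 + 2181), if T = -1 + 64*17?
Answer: 39/3622 ≈ 0.010768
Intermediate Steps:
N(X) = 41 + 3*X (N(X) = (X + (41 + X)) + X = (41 + 2*X) + X = 41 + 3*X)
T = 1087 (T = -1 + 1088 = 1087)
(N(-207) + T)/(44905 + 2181) = ((41 + 3*(-207)) + 1087)/(44905 + 2181) = ((41 - 621) + 1087)/47086 = (-580 + 1087)*(1/47086) = 507*(1/47086) = 39/3622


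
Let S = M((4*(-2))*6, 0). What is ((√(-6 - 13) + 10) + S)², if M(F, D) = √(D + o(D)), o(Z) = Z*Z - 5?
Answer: (10 + I*√5 + I*√19)² ≈ 56.506 + 131.9*I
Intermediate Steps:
o(Z) = -5 + Z² (o(Z) = Z² - 5 = -5 + Z²)
M(F, D) = √(-5 + D + D²) (M(F, D) = √(D + (-5 + D²)) = √(-5 + D + D²))
S = I*√5 (S = √(-5 + 0 + 0²) = √(-5 + 0 + 0) = √(-5) = I*√5 ≈ 2.2361*I)
((√(-6 - 13) + 10) + S)² = ((√(-6 - 13) + 10) + I*√5)² = ((√(-19) + 10) + I*√5)² = ((I*√19 + 10) + I*√5)² = ((10 + I*√19) + I*√5)² = (10 + I*√5 + I*√19)²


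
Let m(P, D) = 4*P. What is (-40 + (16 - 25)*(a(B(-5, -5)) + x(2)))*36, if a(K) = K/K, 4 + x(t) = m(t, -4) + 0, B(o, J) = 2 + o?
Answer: -3060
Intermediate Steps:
x(t) = -4 + 4*t (x(t) = -4 + (4*t + 0) = -4 + 4*t)
a(K) = 1
(-40 + (16 - 25)*(a(B(-5, -5)) + x(2)))*36 = (-40 + (16 - 25)*(1 + (-4 + 4*2)))*36 = (-40 - 9*(1 + (-4 + 8)))*36 = (-40 - 9*(1 + 4))*36 = (-40 - 9*5)*36 = (-40 - 45)*36 = -85*36 = -3060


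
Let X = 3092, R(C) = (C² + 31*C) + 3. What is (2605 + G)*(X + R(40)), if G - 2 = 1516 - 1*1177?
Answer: 17484510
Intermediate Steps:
R(C) = 3 + C² + 31*C
G = 341 (G = 2 + (1516 - 1*1177) = 2 + (1516 - 1177) = 2 + 339 = 341)
(2605 + G)*(X + R(40)) = (2605 + 341)*(3092 + (3 + 40² + 31*40)) = 2946*(3092 + (3 + 1600 + 1240)) = 2946*(3092 + 2843) = 2946*5935 = 17484510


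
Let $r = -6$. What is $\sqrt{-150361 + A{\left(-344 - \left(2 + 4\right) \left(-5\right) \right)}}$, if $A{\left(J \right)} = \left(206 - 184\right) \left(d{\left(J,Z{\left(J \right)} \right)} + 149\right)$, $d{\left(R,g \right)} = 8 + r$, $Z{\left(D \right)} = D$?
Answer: $i \sqrt{147039} \approx 383.46 i$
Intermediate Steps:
$d{\left(R,g \right)} = 2$ ($d{\left(R,g \right)} = 8 - 6 = 2$)
$A{\left(J \right)} = 3322$ ($A{\left(J \right)} = \left(206 - 184\right) \left(2 + 149\right) = 22 \cdot 151 = 3322$)
$\sqrt{-150361 + A{\left(-344 - \left(2 + 4\right) \left(-5\right) \right)}} = \sqrt{-150361 + 3322} = \sqrt{-147039} = i \sqrt{147039}$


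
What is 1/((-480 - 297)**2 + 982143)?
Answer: 1/1585872 ≈ 6.3057e-7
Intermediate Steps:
1/((-480 - 297)**2 + 982143) = 1/((-777)**2 + 982143) = 1/(603729 + 982143) = 1/1585872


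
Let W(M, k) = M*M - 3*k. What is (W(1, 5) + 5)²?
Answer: 81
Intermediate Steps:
W(M, k) = M² - 3*k
(W(1, 5) + 5)² = ((1² - 3*5) + 5)² = ((1 - 15) + 5)² = (-14 + 5)² = (-9)² = 81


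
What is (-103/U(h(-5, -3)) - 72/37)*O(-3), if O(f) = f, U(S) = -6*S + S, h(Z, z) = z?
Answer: 4891/185 ≈ 26.438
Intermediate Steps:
U(S) = -5*S
(-103/U(h(-5, -3)) - 72/37)*O(-3) = (-103/((-5*(-3))) - 72/37)*(-3) = (-103/15 - 72*1/37)*(-3) = (-103*1/15 - 72/37)*(-3) = (-103/15 - 72/37)*(-3) = -4891/555*(-3) = 4891/185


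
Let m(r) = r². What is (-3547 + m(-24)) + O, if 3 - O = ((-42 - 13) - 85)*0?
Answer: -2968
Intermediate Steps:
O = 3 (O = 3 - ((-42 - 13) - 85)*0 = 3 - (-55 - 85)*0 = 3 - (-140)*0 = 3 - 1*0 = 3 + 0 = 3)
(-3547 + m(-24)) + O = (-3547 + (-24)²) + 3 = (-3547 + 576) + 3 = -2971 + 3 = -2968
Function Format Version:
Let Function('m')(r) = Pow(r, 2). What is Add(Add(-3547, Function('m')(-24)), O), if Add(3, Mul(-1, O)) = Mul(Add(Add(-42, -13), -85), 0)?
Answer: -2968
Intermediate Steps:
O = 3 (O = Add(3, Mul(-1, Mul(Add(Add(-42, -13), -85), 0))) = Add(3, Mul(-1, Mul(Add(-55, -85), 0))) = Add(3, Mul(-1, Mul(-140, 0))) = Add(3, Mul(-1, 0)) = Add(3, 0) = 3)
Add(Add(-3547, Function('m')(-24)), O) = Add(Add(-3547, Pow(-24, 2)), 3) = Add(Add(-3547, 576), 3) = Add(-2971, 3) = -2968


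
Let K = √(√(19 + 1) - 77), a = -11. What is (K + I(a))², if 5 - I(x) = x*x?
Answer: (-116 + I*√(77 - 2*√5))² ≈ 13383.0 - 1975.8*I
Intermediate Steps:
I(x) = 5 - x² (I(x) = 5 - x*x = 5 - x²)
K = √(-77 + 2*√5) (K = √(√20 - 77) = √(2*√5 - 77) = √(-77 + 2*√5) ≈ 8.5163*I)
(K + I(a))² = (√(-77 + 2*√5) + (5 - 1*(-11)²))² = (√(-77 + 2*√5) + (5 - 1*121))² = (√(-77 + 2*√5) + (5 - 121))² = (√(-77 + 2*√5) - 116)² = (-116 + √(-77 + 2*√5))²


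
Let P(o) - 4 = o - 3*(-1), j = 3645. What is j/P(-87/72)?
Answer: 87480/139 ≈ 629.35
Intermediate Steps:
P(o) = 7 + o (P(o) = 4 + (o - 3*(-1)) = 4 + (o + 3) = 4 + (3 + o) = 7 + o)
j/P(-87/72) = 3645/(7 - 87/72) = 3645/(7 - 87*1/72) = 3645/(7 - 29/24) = 3645/(139/24) = 3645*(24/139) = 87480/139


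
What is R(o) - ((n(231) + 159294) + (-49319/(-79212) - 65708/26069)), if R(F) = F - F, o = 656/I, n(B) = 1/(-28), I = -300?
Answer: -164467276680173/1032488814 ≈ -1.5929e+5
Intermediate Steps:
n(B) = -1/28
o = -164/75 (o = 656/(-300) = 656*(-1/300) = -164/75 ≈ -2.1867)
R(F) = 0
R(o) - ((n(231) + 159294) + (-49319/(-79212) - 65708/26069)) = 0 - ((-1/28 + 159294) + (-49319/(-79212) - 65708/26069)) = 0 - (4460231/28 + (-49319*(-1/79212) - 65708*1/26069)) = 0 - (4460231/28 + (49319/79212 - 65708/26069)) = 0 - (4460231/28 - 3919165085/2064977628) = 0 - 1*164467276680173/1032488814 = 0 - 164467276680173/1032488814 = -164467276680173/1032488814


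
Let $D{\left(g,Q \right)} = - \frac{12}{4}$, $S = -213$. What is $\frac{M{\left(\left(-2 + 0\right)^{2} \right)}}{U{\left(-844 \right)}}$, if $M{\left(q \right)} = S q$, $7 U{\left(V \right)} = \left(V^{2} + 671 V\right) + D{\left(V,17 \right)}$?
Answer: $- \frac{5964}{146009} \approx -0.040847$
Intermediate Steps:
$D{\left(g,Q \right)} = -3$ ($D{\left(g,Q \right)} = \left(-12\right) \frac{1}{4} = -3$)
$U{\left(V \right)} = - \frac{3}{7} + \frac{V^{2}}{7} + \frac{671 V}{7}$ ($U{\left(V \right)} = \frac{\left(V^{2} + 671 V\right) - 3}{7} = \frac{-3 + V^{2} + 671 V}{7} = - \frac{3}{7} + \frac{V^{2}}{7} + \frac{671 V}{7}$)
$M{\left(q \right)} = - 213 q$
$\frac{M{\left(\left(-2 + 0\right)^{2} \right)}}{U{\left(-844 \right)}} = \frac{\left(-213\right) \left(-2 + 0\right)^{2}}{- \frac{3}{7} + \frac{\left(-844\right)^{2}}{7} + \frac{671}{7} \left(-844\right)} = \frac{\left(-213\right) \left(-2\right)^{2}}{- \frac{3}{7} + \frac{1}{7} \cdot 712336 - \frac{566324}{7}} = \frac{\left(-213\right) 4}{- \frac{3}{7} + \frac{712336}{7} - \frac{566324}{7}} = - \frac{852}{\frac{146009}{7}} = \left(-852\right) \frac{7}{146009} = - \frac{5964}{146009}$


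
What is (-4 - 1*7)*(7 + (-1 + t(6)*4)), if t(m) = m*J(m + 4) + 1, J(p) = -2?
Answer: 418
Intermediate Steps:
t(m) = 1 - 2*m (t(m) = m*(-2) + 1 = -2*m + 1 = 1 - 2*m)
(-4 - 1*7)*(7 + (-1 + t(6)*4)) = (-4 - 1*7)*(7 + (-1 + (1 - 2*6)*4)) = (-4 - 7)*(7 + (-1 + (1 - 12)*4)) = -11*(7 + (-1 - 11*4)) = -11*(7 + (-1 - 44)) = -11*(7 - 45) = -11*(-38) = 418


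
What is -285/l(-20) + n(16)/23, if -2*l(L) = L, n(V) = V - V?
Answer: -57/2 ≈ -28.500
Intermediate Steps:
n(V) = 0
l(L) = -L/2
-285/l(-20) + n(16)/23 = -285/((-½*(-20))) + 0/23 = -285/10 + 0*(1/23) = -285*⅒ + 0 = -57/2 + 0 = -57/2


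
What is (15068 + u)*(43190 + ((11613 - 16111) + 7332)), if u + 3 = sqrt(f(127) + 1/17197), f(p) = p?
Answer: 693351560 + 92048*sqrt(9389647985)/17197 ≈ 6.9387e+8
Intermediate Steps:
u = -3 + 2*sqrt(9389647985)/17197 (u = -3 + sqrt(127 + 1/17197) = -3 + sqrt(2184020/17197) = -3 + 2*sqrt(9389647985)/17197 ≈ 8.2694)
(15068 + u)*(43190 + ((11613 - 16111) + 7332)) = (15068 + (-3 + 2*sqrt(9389647985)/17197))*(43190 + ((11613 - 16111) + 7332)) = (15065 + 2*sqrt(9389647985)/17197)*(43190 + (-4498 + 7332)) = (15065 + 2*sqrt(9389647985)/17197)*(43190 + 2834) = (15065 + 2*sqrt(9389647985)/17197)*46024 = 693351560 + 92048*sqrt(9389647985)/17197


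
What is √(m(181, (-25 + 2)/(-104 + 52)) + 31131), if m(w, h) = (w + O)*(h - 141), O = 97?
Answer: I*√5370170/26 ≈ 89.129*I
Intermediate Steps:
m(w, h) = (-141 + h)*(97 + w) (m(w, h) = (w + 97)*(h - 141) = (97 + w)*(-141 + h) = (-141 + h)*(97 + w))
√(m(181, (-25 + 2)/(-104 + 52)) + 31131) = √((-13677 - 141*181 + 97*((-25 + 2)/(-104 + 52)) + ((-25 + 2)/(-104 + 52))*181) + 31131) = √((-13677 - 25521 + 97*(-23/(-52)) - 23/(-52)*181) + 31131) = √((-13677 - 25521 + 97*(-23*(-1/52)) - 23*(-1/52)*181) + 31131) = √((-13677 - 25521 + 97*(23/52) + (23/52)*181) + 31131) = √((-13677 - 25521 + 2231/52 + 4163/52) + 31131) = √(-1015951/26 + 31131) = √(-206545/26) = I*√5370170/26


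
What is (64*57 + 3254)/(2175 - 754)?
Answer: 34/7 ≈ 4.8571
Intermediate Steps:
(64*57 + 3254)/(2175 - 754) = (3648 + 3254)/1421 = 6902*(1/1421) = 34/7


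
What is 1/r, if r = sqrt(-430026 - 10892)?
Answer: -I*sqrt(440918)/440918 ≈ -0.001506*I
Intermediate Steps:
r = I*sqrt(440918) (r = sqrt(-440918) = I*sqrt(440918) ≈ 664.02*I)
1/r = 1/(I*sqrt(440918)) = -I*sqrt(440918)/440918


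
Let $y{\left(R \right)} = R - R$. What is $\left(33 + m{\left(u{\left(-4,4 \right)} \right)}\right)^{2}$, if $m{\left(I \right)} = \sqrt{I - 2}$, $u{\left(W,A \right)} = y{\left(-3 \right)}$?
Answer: $\left(33 + i \sqrt{2}\right)^{2} \approx 1087.0 + 93.338 i$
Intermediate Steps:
$y{\left(R \right)} = 0$
$u{\left(W,A \right)} = 0$
$m{\left(I \right)} = \sqrt{-2 + I}$
$\left(33 + m{\left(u{\left(-4,4 \right)} \right)}\right)^{2} = \left(33 + \sqrt{-2 + 0}\right)^{2} = \left(33 + \sqrt{-2}\right)^{2} = \left(33 + i \sqrt{2}\right)^{2}$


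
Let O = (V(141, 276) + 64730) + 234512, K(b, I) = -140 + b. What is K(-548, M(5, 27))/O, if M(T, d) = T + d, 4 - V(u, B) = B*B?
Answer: -344/111535 ≈ -0.0030842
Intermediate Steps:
V(u, B) = 4 - B**2 (V(u, B) = 4 - B*B = 4 - B**2)
O = 223070 (O = ((4 - 1*276**2) + 64730) + 234512 = ((4 - 1*76176) + 64730) + 234512 = ((4 - 76176) + 64730) + 234512 = (-76172 + 64730) + 234512 = -11442 + 234512 = 223070)
K(-548, M(5, 27))/O = (-140 - 548)/223070 = -688*1/223070 = -344/111535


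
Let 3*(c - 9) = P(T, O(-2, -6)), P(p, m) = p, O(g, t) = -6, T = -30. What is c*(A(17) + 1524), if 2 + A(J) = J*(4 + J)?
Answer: -1879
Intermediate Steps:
c = -1 (c = 9 + (1/3)*(-30) = 9 - 10 = -1)
A(J) = -2 + J*(4 + J)
c*(A(17) + 1524) = -((-2 + 17**2 + 4*17) + 1524) = -((-2 + 289 + 68) + 1524) = -(355 + 1524) = -1*1879 = -1879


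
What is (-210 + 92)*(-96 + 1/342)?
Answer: 1937029/171 ≈ 11328.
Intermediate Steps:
(-210 + 92)*(-96 + 1/342) = -118*(-96 + 1/342) = -118*(-32831/342) = 1937029/171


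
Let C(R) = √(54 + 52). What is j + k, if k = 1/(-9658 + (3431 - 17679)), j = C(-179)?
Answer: -1/23906 + √106 ≈ 10.296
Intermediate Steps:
C(R) = √106
j = √106 ≈ 10.296
k = -1/23906 (k = 1/(-9658 - 14248) = 1/(-23906) = -1/23906 ≈ -4.1831e-5)
j + k = √106 - 1/23906 = -1/23906 + √106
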